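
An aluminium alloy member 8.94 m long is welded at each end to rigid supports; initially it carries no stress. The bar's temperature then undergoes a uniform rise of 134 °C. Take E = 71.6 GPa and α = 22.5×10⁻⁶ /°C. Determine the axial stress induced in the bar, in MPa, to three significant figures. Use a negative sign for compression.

Free thermal expansion αLΔT = 22.5e-6 · 8940 · 134 = 26.95 mm.
The walls impose strain ε = −(26.95)/8940 = -3.0150e-03; σ = Eε = 71600 · -3.0150e-03 = -215.9 MPa.

-216 MPa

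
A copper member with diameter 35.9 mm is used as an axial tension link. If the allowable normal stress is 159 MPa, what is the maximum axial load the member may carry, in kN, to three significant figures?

161 kN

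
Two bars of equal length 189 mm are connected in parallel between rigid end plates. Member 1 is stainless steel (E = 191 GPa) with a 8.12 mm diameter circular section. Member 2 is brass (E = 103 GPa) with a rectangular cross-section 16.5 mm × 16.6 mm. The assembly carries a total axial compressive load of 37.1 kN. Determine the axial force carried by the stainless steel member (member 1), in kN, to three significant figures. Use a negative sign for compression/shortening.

A_1 = 51.78 mm².
A_2 = 273.9 mm².
Equal strain + equilibrium ⇒ each member carries load in proportion to AE: A₁E₁ = 9891000 N, A₂E₂ = 28210000 N, ΣAE = 38100000 N.
F₁ = P·A₁E₁/ΣAE = -37100·9891000/38100000 = -9631 N.

-9.63 kN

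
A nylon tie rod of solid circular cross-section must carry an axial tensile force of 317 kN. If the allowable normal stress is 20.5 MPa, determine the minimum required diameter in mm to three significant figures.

140 mm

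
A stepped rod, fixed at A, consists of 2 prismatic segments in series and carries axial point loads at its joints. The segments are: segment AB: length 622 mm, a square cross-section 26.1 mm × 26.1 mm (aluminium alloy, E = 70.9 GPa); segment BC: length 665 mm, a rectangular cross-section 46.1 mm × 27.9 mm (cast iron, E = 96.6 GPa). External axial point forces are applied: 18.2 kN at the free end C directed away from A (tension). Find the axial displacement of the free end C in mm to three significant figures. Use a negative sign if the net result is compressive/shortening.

Internal axial forces (sectioning from the free end, tension +): N_BC = 18.2 kN, N_AB = 18.2 kN.
A_AB = 681.2 mm².
A_BC = 1286 mm².
δ_AB = 18200·622/(681.2·70900) = 0.2344 mm
δ_BC = 18200·665/(1286·96600) = 0.09741 mm
δ = Σδ_i = 0.3318 mm.

0.332 mm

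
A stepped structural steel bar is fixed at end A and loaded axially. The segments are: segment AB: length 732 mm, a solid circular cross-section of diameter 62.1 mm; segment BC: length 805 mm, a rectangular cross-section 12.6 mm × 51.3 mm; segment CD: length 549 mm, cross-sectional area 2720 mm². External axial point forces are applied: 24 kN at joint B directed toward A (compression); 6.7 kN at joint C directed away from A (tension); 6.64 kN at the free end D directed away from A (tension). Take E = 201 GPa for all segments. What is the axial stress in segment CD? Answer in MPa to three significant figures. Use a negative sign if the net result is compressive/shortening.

Internal axial forces (sectioning from the free end, tension +): N_CD = 6.64 kN, N_BC = 13.34 kN, N_AB = -10.66 kN.
σ_CD = N_CD/A_CD = 6640/2720 = 2.441 MPa.

2.44 MPa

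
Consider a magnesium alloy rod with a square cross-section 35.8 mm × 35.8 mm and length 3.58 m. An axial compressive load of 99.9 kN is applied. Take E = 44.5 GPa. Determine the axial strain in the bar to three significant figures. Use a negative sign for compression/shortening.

-0.00175

A = 1282 mm².
σ = N/A = -77.95 MPa; ε = σ/E = -77.95/44500 = -1.752e-03.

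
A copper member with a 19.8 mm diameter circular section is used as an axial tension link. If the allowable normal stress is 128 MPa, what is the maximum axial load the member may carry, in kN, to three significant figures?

A = 307.9 mm².
P_max = σ_allow · A = 128 · 307.9 = 39410 N = 39.41 kN.

39.4 kN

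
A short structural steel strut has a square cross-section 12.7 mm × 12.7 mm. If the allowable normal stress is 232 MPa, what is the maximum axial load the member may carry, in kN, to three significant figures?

A = 161.3 mm².
P_max = σ_allow · A = 232 · 161.3 = 37420 N = 37.42 kN.

37.4 kN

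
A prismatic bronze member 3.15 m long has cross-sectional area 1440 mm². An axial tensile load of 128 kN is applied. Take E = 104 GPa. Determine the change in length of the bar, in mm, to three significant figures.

2.69 mm

δ_mech = NL/(AE) = 128000·3150/(1440·104000) = 2.692 mm.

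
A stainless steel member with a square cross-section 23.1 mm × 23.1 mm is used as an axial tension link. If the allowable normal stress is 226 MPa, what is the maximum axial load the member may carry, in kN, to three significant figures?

A = 533.6 mm².
P_max = σ_allow · A = 226 · 533.6 = 120600 N = 120.6 kN.

121 kN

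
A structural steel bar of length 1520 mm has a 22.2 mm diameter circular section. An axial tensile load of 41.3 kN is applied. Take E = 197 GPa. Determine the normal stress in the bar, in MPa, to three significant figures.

A = 387.1 mm².
σ = N/A = 41300/387.1 = 106.7 MPa.

107 MPa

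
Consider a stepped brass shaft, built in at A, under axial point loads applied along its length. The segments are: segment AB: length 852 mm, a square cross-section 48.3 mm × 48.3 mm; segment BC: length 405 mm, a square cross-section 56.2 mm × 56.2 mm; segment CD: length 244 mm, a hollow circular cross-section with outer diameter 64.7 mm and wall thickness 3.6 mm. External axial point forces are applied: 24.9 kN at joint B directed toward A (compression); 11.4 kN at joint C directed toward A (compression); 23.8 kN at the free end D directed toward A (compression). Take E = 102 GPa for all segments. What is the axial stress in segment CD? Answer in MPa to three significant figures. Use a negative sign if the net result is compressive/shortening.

-34.4 MPa

Internal axial forces (sectioning from the free end, tension +): N_CD = -23.8 kN, N_BC = -35.2 kN, N_AB = -60.1 kN.
A_CD = 691 mm².
σ_CD = N_CD/A_CD = -23800/691 = -34.44 MPa.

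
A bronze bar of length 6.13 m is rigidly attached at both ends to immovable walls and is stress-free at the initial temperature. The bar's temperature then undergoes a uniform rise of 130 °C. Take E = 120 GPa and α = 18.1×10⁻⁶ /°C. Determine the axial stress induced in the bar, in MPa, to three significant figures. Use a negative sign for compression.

Free thermal expansion αLΔT = 18.1e-6 · 6130 · 130 = 14.42 mm.
The walls impose strain ε = −(14.42)/6130 = -2.3530e-03; σ = Eε = 120000 · -2.3530e-03 = -282.4 MPa.

-282 MPa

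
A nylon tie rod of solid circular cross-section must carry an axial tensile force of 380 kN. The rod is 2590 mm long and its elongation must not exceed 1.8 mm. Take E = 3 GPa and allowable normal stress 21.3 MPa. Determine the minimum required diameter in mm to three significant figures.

Required area A ≥ P/σ_allow = 380000/21.3 = 17840 mm².
For a solid circular section, d ≥ √(4A/π) = 150.7 mm.
Elongation limit: A ≥ PL/(Eδ_allow) = 380000·2590/(3000·1.8) = 182300 mm² ⇒ d ≥ 481.7 mm.
The elongation limit governs.

482 mm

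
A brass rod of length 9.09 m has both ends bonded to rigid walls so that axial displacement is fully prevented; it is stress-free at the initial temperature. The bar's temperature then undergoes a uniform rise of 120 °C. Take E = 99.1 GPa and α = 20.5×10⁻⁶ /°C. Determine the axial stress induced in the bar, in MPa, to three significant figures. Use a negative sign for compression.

-244 MPa

Free thermal expansion αLΔT = 20.5e-6 · 9090 · 120 = 22.36 mm.
The walls impose strain ε = −(22.36)/9090 = -2.4600e-03; σ = Eε = 99100 · -2.4600e-03 = -243.8 MPa.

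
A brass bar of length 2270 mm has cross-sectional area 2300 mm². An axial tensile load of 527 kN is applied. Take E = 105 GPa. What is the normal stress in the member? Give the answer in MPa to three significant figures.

σ = N/A = 527000/2300 = 229.1 MPa.

229 MPa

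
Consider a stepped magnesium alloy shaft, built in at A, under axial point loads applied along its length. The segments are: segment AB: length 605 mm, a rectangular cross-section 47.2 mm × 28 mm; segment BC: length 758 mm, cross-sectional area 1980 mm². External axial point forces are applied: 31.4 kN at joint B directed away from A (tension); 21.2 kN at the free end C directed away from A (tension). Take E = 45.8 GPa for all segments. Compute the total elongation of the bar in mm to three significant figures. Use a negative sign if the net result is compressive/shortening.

Internal axial forces (sectioning from the free end, tension +): N_BC = 21.2 kN, N_AB = 52.6 kN.
A_AB = 1322 mm².
δ_AB = 52600·605/(1322·45800) = 0.5257 mm
δ_BC = 21200·758/(1980·45800) = 0.1772 mm
δ = Σδ_i = 0.7029 mm.

0.703 mm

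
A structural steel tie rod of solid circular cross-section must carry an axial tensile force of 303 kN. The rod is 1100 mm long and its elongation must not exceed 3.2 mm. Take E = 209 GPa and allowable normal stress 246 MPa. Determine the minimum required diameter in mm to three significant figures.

Required area A ≥ P/σ_allow = 303000/246 = 1232 mm².
For a solid circular section, d ≥ √(4A/π) = 39.6 mm.
Elongation limit: A ≥ PL/(Eδ_allow) = 303000·1100/(209000·3.2) = 498.4 mm² ⇒ d ≥ 25.19 mm.
The stress limit governs.

39.6 mm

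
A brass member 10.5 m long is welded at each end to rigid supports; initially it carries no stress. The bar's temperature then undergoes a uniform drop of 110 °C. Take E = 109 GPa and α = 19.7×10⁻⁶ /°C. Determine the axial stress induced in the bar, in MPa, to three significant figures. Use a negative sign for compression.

Free thermal expansion αLΔT = 19.7e-6 · 10500 · -110 = -22.75 mm.
The walls impose strain ε = −(-22.75)/10500 = 2.1670e-03; σ = Eε = 109000 · 2.1670e-03 = 236.2 MPa.

236 MPa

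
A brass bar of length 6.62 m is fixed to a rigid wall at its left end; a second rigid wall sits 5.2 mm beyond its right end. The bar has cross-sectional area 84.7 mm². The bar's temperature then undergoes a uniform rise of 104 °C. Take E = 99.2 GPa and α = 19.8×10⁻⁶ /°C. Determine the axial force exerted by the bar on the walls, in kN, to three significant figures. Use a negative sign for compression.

-10.7 kN

Free thermal expansion αLΔT = 19.8e-6 · 6620 · 104 = 13.63 mm.
The walls engage after the gap closes; constrained expansion = 13.63 − 5.2 = 8.432 mm.
The walls impose strain ε = −(8.432)/6620 = -1.2737e-03; σ = Eε = 99200 · -1.2737e-03 = -126.4 MPa.
Wall reaction R = σ·A = -126.4·84.7 = -10700 N = -10.7 kN.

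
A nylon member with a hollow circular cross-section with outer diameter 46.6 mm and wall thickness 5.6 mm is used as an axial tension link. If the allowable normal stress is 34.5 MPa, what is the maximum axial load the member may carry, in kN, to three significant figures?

24.9 kN

A = 721.3 mm².
P_max = σ_allow · A = 34.5 · 721.3 = 24890 N = 24.89 kN.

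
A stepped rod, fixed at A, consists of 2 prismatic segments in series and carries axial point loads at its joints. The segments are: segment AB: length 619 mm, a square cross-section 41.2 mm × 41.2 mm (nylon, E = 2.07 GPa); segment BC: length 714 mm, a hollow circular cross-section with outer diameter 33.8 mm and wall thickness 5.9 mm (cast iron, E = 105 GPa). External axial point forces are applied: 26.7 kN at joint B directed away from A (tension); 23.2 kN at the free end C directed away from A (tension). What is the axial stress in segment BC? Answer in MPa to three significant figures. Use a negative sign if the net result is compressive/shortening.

Internal axial forces (sectioning from the free end, tension +): N_BC = 23.2 kN, N_AB = 49.9 kN.
A_BC = 517.1 mm².
σ_BC = N_BC/A_BC = 23200/517.1 = 44.86 MPa.

44.9 MPa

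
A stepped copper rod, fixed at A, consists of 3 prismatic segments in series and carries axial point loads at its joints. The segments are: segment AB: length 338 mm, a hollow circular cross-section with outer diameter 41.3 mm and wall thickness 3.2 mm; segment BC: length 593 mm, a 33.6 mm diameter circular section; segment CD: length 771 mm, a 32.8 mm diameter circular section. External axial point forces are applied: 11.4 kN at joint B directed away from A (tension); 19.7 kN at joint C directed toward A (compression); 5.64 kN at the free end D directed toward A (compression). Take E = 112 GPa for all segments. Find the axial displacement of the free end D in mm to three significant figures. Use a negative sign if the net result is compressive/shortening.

-0.307 mm

Internal axial forces (sectioning from the free end, tension +): N_CD = -5.64 kN, N_BC = -25.34 kN, N_AB = -13.94 kN.
A_AB = 383 mm².
A_BC = 886.7 mm².
A_CD = 845 mm².
δ_AB = -13940·338/(383·112000) = -0.1098 mm
δ_BC = -25340·593/(886.7·112000) = -0.1513 mm
δ_CD = -5640·771/(845·112000) = -0.04595 mm
δ = Σδ_i = -0.3071 mm.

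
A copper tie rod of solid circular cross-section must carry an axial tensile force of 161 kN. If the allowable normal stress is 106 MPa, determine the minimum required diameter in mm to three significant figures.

44.0 mm

Required area A ≥ P/σ_allow = 161000/106 = 1519 mm².
For a solid circular section, d ≥ √(4A/π) = 43.98 mm.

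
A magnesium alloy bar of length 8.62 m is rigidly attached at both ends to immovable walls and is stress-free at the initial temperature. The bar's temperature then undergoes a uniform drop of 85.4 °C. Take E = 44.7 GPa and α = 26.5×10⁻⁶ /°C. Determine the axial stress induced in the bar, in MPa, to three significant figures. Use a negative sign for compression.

Free thermal expansion αLΔT = 26.5e-6 · 8620 · -85.4 = -19.51 mm.
The walls impose strain ε = −(-19.51)/8620 = 2.2631e-03; σ = Eε = 44700 · 2.2631e-03 = 101.2 MPa.

101 MPa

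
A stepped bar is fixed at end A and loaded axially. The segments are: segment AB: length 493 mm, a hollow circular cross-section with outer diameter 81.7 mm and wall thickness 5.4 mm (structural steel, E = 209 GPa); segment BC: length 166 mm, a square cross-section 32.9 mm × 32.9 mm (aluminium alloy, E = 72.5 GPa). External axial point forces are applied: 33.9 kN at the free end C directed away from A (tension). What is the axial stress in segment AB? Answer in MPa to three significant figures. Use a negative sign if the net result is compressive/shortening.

Internal axial forces (sectioning from the free end, tension +): N_BC = 33.9 kN, N_AB = 33.9 kN.
A_AB = 1294 mm².
σ_AB = N_AB/A_AB = 33900/1294 = 26.19 MPa.

26.2 MPa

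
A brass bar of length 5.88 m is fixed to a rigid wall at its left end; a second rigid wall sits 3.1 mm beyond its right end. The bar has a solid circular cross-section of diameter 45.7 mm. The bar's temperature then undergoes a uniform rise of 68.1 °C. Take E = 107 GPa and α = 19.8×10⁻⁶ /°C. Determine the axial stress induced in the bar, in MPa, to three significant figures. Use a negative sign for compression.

-87.9 MPa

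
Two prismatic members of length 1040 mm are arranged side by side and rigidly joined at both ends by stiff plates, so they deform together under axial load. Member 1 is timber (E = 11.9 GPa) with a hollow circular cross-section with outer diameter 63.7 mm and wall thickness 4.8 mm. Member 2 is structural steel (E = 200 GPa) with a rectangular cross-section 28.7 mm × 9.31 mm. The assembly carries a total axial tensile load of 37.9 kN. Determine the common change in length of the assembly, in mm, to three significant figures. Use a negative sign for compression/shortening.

A_1 = 888.2 mm².
A_2 = 267.2 mm².
Equal strain + equilibrium ⇒ each member carries load in proportion to AE: A₁E₁ = 10570000 N, A₂E₂ = 53440000 N, ΣAE = 64010000 N.
δ = PL/ΣAE = 37900·1040/64010000 = 0.6158 mm.

0.616 mm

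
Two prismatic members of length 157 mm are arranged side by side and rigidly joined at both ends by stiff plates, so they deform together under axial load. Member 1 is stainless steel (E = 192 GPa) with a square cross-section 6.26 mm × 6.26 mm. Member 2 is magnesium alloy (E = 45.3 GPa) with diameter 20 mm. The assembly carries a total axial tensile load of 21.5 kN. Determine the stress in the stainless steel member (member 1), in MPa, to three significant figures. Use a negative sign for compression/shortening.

190 MPa

A_1 = 39.19 mm².
A_2 = 314.2 mm².
Equal strain + equilibrium ⇒ each member carries load in proportion to AE: A₁E₁ = 7524000 N, A₂E₂ = 14230000 N, ΣAE = 21760000 N.
σ₁ = P·E₁/ΣAE = 21500·192000/21760000 = 189.7 MPa.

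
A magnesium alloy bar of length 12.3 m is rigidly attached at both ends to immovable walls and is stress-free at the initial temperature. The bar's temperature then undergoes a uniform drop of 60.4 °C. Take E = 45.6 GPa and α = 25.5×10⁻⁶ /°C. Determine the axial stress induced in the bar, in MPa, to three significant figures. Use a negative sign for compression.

70.2 MPa

Free thermal expansion αLΔT = 25.5e-6 · 12300 · -60.4 = -18.94 mm.
The walls impose strain ε = −(-18.94)/12300 = 1.5402e-03; σ = Eε = 45600 · 1.5402e-03 = 70.23 MPa.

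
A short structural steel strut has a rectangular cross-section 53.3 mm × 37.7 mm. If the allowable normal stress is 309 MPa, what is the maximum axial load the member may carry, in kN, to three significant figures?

A = 2009 mm².
P_max = σ_allow · A = 309 · 2009 = 620900 N = 620.9 kN.

621 kN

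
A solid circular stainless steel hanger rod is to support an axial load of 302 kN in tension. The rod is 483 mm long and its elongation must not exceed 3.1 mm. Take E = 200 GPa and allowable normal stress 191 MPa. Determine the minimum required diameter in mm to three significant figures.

Required area A ≥ P/σ_allow = 302000/191 = 1581 mm².
For a solid circular section, d ≥ √(4A/π) = 44.87 mm.
Elongation limit: A ≥ PL/(Eδ_allow) = 302000·483/(200000·3.1) = 235.3 mm² ⇒ d ≥ 17.31 mm.
The stress limit governs.

44.9 mm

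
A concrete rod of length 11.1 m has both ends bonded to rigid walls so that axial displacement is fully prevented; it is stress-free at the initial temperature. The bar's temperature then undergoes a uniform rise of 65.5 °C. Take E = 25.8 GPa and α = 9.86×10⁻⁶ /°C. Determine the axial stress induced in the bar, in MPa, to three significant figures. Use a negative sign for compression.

-16.7 MPa

Free thermal expansion αLΔT = 9.86e-6 · 11100 · 65.5 = 7.169 mm.
The walls impose strain ε = −(7.169)/11100 = -6.4583e-04; σ = Eε = 25800 · -6.4583e-04 = -16.66 MPa.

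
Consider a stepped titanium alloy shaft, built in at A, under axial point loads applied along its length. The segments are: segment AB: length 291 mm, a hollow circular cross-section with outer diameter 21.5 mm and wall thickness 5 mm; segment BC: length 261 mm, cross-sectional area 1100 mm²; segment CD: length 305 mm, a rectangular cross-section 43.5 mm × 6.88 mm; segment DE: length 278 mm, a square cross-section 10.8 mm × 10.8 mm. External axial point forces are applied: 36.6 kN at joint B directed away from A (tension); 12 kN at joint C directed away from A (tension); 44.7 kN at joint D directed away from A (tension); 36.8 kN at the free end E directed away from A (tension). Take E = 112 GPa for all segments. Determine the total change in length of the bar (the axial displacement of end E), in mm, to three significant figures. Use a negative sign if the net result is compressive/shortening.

Internal axial forces (sectioning from the free end, tension +): N_DE = 36.8 kN, N_CD = 81.5 kN, N_BC = 93.5 kN, N_AB = 130.1 kN.
A_AB = 259.2 mm².
A_CD = 299.3 mm².
A_DE = 116.6 mm².
δ_AB = 130100·291/(259.2·112000) = 1.304 mm
δ_BC = 93500·261/(1100·112000) = 0.1981 mm
δ_CD = 81500·305/(299.3·112000) = 0.7416 mm
δ_DE = 36800·278/(116.6·112000) = 0.7831 mm
δ = Σδ_i = 3.027 mm.

3.03 mm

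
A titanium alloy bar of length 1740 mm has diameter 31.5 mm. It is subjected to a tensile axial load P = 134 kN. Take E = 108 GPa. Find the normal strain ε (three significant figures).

0.00159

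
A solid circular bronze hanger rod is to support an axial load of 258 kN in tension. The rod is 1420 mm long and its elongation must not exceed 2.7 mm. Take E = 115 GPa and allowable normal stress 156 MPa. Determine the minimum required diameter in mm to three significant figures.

45.9 mm

Required area A ≥ P/σ_allow = 258000/156 = 1654 mm².
For a solid circular section, d ≥ √(4A/π) = 45.89 mm.
Elongation limit: A ≥ PL/(Eδ_allow) = 258000·1420/(115000·2.7) = 1180 mm² ⇒ d ≥ 38.76 mm.
The stress limit governs.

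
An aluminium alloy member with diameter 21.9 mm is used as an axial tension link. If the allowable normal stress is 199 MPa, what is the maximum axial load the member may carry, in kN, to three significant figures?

75.0 kN

A = 376.7 mm².
P_max = σ_allow · A = 199 · 376.7 = 74960 N = 74.96 kN.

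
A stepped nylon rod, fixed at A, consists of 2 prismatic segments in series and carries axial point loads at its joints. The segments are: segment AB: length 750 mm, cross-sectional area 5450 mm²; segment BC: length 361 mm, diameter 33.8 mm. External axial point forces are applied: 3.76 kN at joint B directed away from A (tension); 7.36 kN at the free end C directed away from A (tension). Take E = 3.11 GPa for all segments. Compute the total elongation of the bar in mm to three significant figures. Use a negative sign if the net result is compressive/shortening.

Internal axial forces (sectioning from the free end, tension +): N_BC = 7.36 kN, N_AB = 11.12 kN.
A_BC = 897.3 mm².
δ_AB = 11120·750/(5450·3110) = 0.492 mm
δ_BC = 7360·361/(897.3·3110) = 0.9521 mm
δ = Σδ_i = 1.444 mm.

1.44 mm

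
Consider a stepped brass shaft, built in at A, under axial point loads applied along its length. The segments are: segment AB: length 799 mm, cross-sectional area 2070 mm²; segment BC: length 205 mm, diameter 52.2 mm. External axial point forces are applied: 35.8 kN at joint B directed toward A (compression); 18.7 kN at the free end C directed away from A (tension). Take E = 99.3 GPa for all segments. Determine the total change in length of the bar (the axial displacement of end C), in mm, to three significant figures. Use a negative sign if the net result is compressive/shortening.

Internal axial forces (sectioning from the free end, tension +): N_BC = 18.7 kN, N_AB = -17.1 kN.
A_BC = 2140 mm².
δ_AB = -17100·799/(2070·99300) = -0.06647 mm
δ_BC = 18700·205/(2140·99300) = 0.01804 mm
δ = Σδ_i = -0.04843 mm.

-0.0484 mm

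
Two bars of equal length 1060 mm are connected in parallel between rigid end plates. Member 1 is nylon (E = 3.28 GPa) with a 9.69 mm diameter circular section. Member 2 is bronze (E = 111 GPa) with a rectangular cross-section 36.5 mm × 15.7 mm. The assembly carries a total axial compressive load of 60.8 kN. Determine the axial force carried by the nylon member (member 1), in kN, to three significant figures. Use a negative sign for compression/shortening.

-0.230 kN

A_1 = 73.75 mm².
A_2 = 573 mm².
Equal strain + equilibrium ⇒ each member carries load in proportion to AE: A₁E₁ = 241900 N, A₂E₂ = 63610000 N, ΣAE = 63850000 N.
F₁ = P·A₁E₁/ΣAE = -60800·241900/63850000 = -230.3 N.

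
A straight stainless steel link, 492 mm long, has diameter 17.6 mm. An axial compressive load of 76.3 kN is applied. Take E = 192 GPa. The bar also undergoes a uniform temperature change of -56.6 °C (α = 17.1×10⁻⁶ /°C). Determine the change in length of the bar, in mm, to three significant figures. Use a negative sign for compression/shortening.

-1.28 mm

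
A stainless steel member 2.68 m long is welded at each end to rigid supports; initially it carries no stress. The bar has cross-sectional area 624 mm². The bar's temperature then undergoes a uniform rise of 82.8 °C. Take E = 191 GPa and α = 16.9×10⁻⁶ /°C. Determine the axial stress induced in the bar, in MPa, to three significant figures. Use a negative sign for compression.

-267 MPa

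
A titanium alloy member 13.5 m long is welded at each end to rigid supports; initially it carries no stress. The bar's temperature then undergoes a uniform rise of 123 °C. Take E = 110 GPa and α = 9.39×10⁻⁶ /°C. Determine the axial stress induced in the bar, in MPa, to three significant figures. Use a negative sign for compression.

-127 MPa

Free thermal expansion αLΔT = 9.39e-6 · 13500 · 123 = 15.59 mm.
The walls impose strain ε = −(15.59)/13500 = -1.1550e-03; σ = Eε = 110000 · -1.1550e-03 = -127 MPa.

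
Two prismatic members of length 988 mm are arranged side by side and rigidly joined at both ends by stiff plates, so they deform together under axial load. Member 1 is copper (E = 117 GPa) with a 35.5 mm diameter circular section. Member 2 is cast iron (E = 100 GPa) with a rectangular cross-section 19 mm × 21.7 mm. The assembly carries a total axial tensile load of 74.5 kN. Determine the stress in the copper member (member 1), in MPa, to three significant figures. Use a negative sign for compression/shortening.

55.5 MPa

A_1 = 989.8 mm².
A_2 = 412.3 mm².
Equal strain + equilibrium ⇒ each member carries load in proportion to AE: A₁E₁ = 115800000 N, A₂E₂ = 41230000 N, ΣAE = 157000000 N.
σ₁ = P·E₁/ΣAE = 74500·117000/157000000 = 55.51 MPa.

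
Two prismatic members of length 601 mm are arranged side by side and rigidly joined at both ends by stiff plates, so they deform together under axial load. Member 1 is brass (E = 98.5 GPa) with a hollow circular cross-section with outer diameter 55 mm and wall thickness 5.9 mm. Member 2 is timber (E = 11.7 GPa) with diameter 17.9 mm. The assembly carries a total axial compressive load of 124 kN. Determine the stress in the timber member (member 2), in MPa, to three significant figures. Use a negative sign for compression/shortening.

-15.7 MPa

A_1 = 910.1 mm².
A_2 = 251.6 mm².
Equal strain + equilibrium ⇒ each member carries load in proportion to AE: A₁E₁ = 89640000 N, A₂E₂ = 2944000 N, ΣAE = 92590000 N.
σ₂ = P·E₂/ΣAE = -124000·11700/92590000 = -15.67 MPa.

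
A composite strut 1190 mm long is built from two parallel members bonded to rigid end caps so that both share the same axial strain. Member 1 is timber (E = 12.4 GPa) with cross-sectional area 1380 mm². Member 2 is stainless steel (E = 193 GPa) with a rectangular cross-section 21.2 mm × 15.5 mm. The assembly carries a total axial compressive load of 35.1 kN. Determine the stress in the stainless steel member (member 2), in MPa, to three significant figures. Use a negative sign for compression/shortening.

-84.1 MPa

A_2 = 328.6 mm².
Equal strain + equilibrium ⇒ each member carries load in proportion to AE: A₁E₁ = 17110000 N, A₂E₂ = 63420000 N, ΣAE = 80530000 N.
σ₂ = P·E₂/ΣAE = -35100·193000/80530000 = -84.12 MPa.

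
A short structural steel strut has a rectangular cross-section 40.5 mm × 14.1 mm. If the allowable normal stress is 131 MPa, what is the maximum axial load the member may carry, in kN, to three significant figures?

74.8 kN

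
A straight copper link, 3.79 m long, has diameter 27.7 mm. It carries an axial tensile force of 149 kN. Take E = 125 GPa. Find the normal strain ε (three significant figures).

A = 602.6 mm².
σ = N/A = 247.3 MPa; ε = σ/E = 247.3/125000 = 1.978e-03.

0.00198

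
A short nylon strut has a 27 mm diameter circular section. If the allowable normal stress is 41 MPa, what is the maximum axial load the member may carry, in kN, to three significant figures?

A = 572.6 mm².
P_max = σ_allow · A = 41 · 572.6 = 23470 N = 23.47 kN.

23.5 kN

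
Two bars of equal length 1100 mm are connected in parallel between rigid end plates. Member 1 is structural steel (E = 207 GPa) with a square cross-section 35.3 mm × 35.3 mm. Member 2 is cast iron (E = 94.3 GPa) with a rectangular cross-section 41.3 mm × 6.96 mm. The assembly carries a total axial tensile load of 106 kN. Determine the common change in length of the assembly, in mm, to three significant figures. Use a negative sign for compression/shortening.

A_1 = 1246 mm².
A_2 = 287.4 mm².
Equal strain + equilibrium ⇒ each member carries load in proportion to AE: A₁E₁ = 257900000 N, A₂E₂ = 27110000 N, ΣAE = 285000000 N.
δ = PL/ΣAE = 106000·1100/285000000 = 0.4091 mm.

0.409 mm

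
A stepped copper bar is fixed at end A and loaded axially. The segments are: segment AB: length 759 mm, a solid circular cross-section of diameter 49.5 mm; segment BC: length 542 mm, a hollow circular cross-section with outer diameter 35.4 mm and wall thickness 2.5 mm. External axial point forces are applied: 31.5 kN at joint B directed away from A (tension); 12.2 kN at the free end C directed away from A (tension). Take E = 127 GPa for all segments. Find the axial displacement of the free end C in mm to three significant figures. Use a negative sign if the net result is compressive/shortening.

0.337 mm

Internal axial forces (sectioning from the free end, tension +): N_BC = 12.2 kN, N_AB = 43.7 kN.
A_AB = 1924 mm².
A_BC = 258.4 mm².
δ_AB = 43700·759/(1924·127000) = 0.1357 mm
δ_BC = 12200·542/(258.4·127000) = 0.2015 mm
δ = Σδ_i = 0.3372 mm.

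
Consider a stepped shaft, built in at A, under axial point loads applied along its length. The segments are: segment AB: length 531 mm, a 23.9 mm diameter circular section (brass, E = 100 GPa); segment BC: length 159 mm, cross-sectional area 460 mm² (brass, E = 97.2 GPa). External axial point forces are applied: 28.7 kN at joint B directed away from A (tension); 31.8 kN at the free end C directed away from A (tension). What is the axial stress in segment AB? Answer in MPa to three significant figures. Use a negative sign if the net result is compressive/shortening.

135 MPa

Internal axial forces (sectioning from the free end, tension +): N_BC = 31.8 kN, N_AB = 60.5 kN.
A_AB = 448.6 mm².
σ_AB = N_AB/A_AB = 60500/448.6 = 134.9 MPa.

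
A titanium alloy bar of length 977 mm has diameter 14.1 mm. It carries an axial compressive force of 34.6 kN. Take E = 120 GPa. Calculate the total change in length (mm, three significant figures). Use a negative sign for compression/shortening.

-1.80 mm

A = 156.1 mm².
δ_mech = NL/(AE) = -34600·977/(156.1·120000) = -1.804 mm.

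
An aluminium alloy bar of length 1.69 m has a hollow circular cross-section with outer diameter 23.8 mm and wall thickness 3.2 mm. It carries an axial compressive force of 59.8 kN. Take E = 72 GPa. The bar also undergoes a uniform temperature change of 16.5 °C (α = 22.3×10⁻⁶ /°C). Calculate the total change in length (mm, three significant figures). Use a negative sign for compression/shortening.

-6.16 mm

A = 207.1 mm².
δ_mech = NL/(AE) = -59800·1690/(207.1·72000) = -6.778 mm.
δ_thermal = αLΔT = 22.3e-6·1690·16.5 = 0.6218 mm.
δ = δ_mech + δ_thermal = -6.156 mm.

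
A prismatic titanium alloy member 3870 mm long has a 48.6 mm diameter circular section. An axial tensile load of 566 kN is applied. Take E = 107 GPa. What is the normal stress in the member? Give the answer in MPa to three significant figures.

305 MPa

A = 1855 mm².
σ = N/A = 566000/1855 = 305.1 MPa.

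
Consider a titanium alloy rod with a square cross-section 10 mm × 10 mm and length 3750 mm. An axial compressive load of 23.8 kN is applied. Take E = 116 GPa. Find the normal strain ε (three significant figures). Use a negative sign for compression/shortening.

-0.00205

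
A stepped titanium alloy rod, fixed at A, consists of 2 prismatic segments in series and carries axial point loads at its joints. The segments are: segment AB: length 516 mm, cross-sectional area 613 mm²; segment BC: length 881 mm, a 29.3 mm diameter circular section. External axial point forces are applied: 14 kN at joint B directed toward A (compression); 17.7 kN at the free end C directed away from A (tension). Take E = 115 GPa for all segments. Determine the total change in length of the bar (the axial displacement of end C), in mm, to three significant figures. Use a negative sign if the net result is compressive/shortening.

0.228 mm

Internal axial forces (sectioning from the free end, tension +): N_BC = 17.7 kN, N_AB = 3.7 kN.
A_BC = 674.3 mm².
δ_AB = 3700·516/(613·115000) = 0.02708 mm
δ_BC = 17700·881/(674.3·115000) = 0.2011 mm
δ = Σδ_i = 0.2282 mm.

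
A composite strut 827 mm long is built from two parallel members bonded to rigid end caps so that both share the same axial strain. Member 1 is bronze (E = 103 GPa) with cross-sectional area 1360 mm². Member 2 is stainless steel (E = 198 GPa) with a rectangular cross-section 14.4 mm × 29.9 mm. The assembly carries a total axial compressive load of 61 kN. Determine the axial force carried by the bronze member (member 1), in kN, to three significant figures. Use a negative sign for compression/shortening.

-37.9 kN

A_2 = 430.6 mm².
Equal strain + equilibrium ⇒ each member carries load in proportion to AE: A₁E₁ = 140100000 N, A₂E₂ = 85250000 N, ΣAE = 225300000 N.
F₁ = P·A₁E₁/ΣAE = -61000·140100000/225300000 = -37920 N.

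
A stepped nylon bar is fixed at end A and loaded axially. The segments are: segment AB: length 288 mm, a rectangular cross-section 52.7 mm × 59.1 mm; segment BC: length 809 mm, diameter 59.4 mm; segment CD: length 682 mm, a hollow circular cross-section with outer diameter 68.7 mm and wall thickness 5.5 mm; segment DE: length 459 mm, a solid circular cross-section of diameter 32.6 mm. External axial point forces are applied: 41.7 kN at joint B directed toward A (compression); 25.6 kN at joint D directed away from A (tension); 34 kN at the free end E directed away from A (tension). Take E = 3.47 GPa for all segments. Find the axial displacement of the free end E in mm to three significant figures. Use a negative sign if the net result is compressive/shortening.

21.6 mm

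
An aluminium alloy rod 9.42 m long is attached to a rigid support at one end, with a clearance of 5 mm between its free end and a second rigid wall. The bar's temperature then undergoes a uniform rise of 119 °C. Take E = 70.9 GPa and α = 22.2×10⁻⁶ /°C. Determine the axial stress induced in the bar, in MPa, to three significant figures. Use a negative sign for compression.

-150 MPa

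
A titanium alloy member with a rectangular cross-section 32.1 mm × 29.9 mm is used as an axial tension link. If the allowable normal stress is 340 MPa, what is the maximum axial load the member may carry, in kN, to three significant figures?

A = 959.8 mm².
P_max = σ_allow · A = 340 · 959.8 = 326300 N = 326.3 kN.

326 kN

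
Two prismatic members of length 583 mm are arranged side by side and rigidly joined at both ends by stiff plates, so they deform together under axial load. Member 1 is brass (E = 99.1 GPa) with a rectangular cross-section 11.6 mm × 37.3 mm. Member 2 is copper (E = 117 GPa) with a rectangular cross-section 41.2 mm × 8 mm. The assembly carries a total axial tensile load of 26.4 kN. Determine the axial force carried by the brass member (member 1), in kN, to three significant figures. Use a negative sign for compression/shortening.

13.9 kN

A_1 = 432.7 mm².
A_2 = 329.6 mm².
Equal strain + equilibrium ⇒ each member carries load in proportion to AE: A₁E₁ = 42880000 N, A₂E₂ = 38560000 N, ΣAE = 81440000 N.
F₁ = P·A₁E₁/ΣAE = 26400·42880000/81440000 = 13900 N.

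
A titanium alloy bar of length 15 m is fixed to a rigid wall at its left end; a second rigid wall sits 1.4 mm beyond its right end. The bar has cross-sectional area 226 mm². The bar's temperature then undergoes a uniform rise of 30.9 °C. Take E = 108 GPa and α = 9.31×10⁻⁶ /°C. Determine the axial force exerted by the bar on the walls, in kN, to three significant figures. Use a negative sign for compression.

-4.74 kN

Free thermal expansion αLΔT = 9.31e-6 · 15000 · 30.9 = 4.315 mm.
The walls engage after the gap closes; constrained expansion = 4.315 − 1.4 = 2.915 mm.
The walls impose strain ε = −(2.915)/15000 = -1.9435e-04; σ = Eε = 108000 · -1.9435e-04 = -20.99 MPa.
Wall reaction R = σ·A = -20.99·226 = -4744 N = -4.744 kN.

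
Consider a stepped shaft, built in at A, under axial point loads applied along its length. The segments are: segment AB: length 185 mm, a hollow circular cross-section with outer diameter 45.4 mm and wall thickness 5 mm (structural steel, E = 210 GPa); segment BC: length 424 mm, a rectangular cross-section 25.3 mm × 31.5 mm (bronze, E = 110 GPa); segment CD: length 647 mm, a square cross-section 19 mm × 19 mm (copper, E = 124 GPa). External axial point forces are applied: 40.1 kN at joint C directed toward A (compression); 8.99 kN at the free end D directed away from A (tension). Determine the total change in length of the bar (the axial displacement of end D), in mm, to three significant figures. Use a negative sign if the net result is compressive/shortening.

-0.0637 mm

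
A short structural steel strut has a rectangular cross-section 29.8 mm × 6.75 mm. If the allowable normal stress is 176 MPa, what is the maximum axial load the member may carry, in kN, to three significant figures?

35.4 kN

A = 201.2 mm².
P_max = σ_allow · A = 176 · 201.2 = 35400 N = 35.4 kN.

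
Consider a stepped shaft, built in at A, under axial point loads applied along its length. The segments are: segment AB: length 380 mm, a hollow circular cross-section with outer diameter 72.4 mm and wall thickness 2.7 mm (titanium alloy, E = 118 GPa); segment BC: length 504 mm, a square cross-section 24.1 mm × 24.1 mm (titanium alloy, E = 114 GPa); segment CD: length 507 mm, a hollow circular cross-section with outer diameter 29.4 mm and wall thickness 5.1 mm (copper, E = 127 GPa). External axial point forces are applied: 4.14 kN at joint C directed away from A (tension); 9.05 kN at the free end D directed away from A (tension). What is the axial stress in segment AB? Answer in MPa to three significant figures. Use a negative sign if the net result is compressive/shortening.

22.3 MPa

Internal axial forces (sectioning from the free end, tension +): N_CD = 9.05 kN, N_BC = 13.19 kN, N_AB = 13.19 kN.
A_AB = 591.2 mm².
σ_AB = N_AB/A_AB = 13190/591.2 = 22.31 MPa.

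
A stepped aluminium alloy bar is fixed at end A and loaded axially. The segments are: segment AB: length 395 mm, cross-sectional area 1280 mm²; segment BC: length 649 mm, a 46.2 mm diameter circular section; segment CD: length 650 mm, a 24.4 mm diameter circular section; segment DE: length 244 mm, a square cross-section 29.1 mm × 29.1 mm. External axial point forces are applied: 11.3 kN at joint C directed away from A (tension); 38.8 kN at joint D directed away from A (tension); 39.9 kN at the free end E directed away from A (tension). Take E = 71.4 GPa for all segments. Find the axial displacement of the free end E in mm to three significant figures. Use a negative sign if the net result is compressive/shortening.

2.57 mm

Internal axial forces (sectioning from the free end, tension +): N_DE = 39.9 kN, N_CD = 78.7 kN, N_BC = 90 kN, N_AB = 90 kN.
A_BC = 1676 mm².
A_CD = 467.6 mm².
A_DE = 846.8 mm².
δ_AB = 90000·395/(1280·71400) = 0.389 mm
δ_BC = 90000·649/(1676·71400) = 0.488 mm
δ_CD = 78700·650/(467.6·71400) = 1.532 mm
δ_DE = 39900·244/(846.8·71400) = 0.161 mm
δ = Σδ_i = 2.57 mm.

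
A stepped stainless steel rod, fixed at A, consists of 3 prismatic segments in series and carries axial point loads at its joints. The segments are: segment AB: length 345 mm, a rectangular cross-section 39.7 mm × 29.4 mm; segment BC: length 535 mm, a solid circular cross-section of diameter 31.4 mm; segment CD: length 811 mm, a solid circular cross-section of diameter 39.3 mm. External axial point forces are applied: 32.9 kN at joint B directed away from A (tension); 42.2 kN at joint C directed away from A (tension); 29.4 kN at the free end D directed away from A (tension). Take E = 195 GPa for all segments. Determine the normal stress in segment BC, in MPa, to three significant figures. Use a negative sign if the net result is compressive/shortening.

92.5 MPa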